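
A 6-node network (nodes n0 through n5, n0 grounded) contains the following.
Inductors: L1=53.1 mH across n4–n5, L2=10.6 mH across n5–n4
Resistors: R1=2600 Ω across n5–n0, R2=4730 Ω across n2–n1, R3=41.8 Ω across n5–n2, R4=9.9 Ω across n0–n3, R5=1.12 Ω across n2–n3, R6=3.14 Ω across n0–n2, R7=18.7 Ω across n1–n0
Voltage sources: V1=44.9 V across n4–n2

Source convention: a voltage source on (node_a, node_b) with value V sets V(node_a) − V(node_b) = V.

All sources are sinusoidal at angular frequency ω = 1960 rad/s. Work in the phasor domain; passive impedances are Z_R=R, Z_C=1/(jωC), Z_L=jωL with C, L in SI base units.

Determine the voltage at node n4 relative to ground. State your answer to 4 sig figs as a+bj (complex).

44.86+0.01507j V

MNA unknowns: 5 node voltages V₁..V_5 plus 1 source current (V1)
L1: Y=0.000-0.009608j on G[4,5]
R1: Y=0.0003846+0.000j on G[5,0]
R2: Y=0.0002114+0.000j on G[2,1]
R3: Y=0.02392+0.000j on G[5,2]
R4: Y=0.1010+0.000j on G[0,3]
L2: Y=0.000-0.04813j on G[5,4]
R5: Y=0.8929+0.000j on G[2,3]
R6: Y=0.3185+0.000j on G[0,2]
R7: Y=0.05348+0.000j on G[1,0]
V1: row V4−V2=44.9, i_V1 at 4,2
solve → V1=-0.0001410+5.934e-05j, V2=-0.03580+0.01507j, V3=-0.03216+0.01354j, V4=44.86+0.01507j, V5=38.10-16.04j
aux → i_V1=-0.9271+0.3903j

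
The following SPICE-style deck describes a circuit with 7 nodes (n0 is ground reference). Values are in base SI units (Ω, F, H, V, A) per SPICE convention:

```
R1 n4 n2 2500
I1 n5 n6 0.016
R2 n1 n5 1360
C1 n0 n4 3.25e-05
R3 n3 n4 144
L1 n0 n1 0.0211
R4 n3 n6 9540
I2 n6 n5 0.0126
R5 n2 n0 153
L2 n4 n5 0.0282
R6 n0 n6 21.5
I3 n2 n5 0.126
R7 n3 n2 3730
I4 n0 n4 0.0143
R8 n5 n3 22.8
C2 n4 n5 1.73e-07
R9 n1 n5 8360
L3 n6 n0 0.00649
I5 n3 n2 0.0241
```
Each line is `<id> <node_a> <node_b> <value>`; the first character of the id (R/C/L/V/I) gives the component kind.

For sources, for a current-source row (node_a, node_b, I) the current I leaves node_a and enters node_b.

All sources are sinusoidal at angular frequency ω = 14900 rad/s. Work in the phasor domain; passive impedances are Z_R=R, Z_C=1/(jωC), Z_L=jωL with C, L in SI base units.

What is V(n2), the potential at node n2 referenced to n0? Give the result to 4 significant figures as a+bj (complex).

MNA unknowns: 6 node voltages V₁..V_6
R1: Y=0.0004000+0.000j on G[4,2]
I1: z[5]−=0.016, z[6]+=0.016
R2: Y=0.0007353+0.000j on G[1,5]
C1: Y=0.000+0.4842j on G[0,4]
R3: Y=0.006944+0.000j on G[3,4]
L1: Y=0.000-0.003181j on G[0,1]
R4: Y=0.0001048+0.000j on G[3,6]
I2: z[6]−=0.0126, z[5]+=0.0126
R5: Y=0.006536+0.000j on G[2,0]
L2: Y=0.000-0.002380j on G[4,5]
R6: Y=0.04651+0.000j on G[0,6]
I3: z[2]−=0.126, z[5]+=0.126
R7: Y=0.0002681+0.000j on G[3,2]
I4: z[0]−=0.0143, z[4]+=0.0143
R8: Y=0.04386+0.000j on G[5,3]
C2: Y=0.000+0.002578j on G[4,5]
R9: Y=0.0001196+0.000j on G[1,5]
L3: Y=0.000-0.01034j on G[6,0]
I5: z[3]−=0.0241, z[2]+=0.0241
solve → V1=0.9727+3.498j, V2=-13.72-0.01489j, V3=11.45-0.1283j, V4=0.006623-0.1822j, V5=13.99-0.1208j, V6=0.09411+0.02059j

-13.72-0.01489j V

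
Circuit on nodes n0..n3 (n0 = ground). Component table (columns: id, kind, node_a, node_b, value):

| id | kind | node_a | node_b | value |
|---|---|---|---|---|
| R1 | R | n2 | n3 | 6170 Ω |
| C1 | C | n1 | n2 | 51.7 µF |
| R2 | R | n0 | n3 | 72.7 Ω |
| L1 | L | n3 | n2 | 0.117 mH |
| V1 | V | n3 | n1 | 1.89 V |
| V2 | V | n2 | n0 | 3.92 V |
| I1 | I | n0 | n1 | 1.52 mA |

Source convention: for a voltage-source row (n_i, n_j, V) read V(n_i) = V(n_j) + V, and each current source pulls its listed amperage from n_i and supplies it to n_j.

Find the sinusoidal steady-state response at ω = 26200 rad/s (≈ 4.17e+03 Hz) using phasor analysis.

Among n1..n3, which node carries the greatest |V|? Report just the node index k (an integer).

3

Element admittances at ω=26200 rad/s:
  Y(R1) = 0.0001621+0.000j S between n2,n3
  Y(C1) = 0.000+1.355j S between n1,n2
  Y(R2) = 0.01376+0.000j S between n0,n3
  Y(L1) = 0.000-0.3262j S between n3,n2
  V1: constraint V(n3)−V(n1) = 1.89
  V2: constraint V(n2)−V(n0) = 3.92
  I1: injects 0.00152 A into n1 (from n0)
Assemble and solve the 5×5 MNA system:
  V(n1)=4.518+0.08464j  V(n2)=3.920+0.000j  V(n3)=6.408+0.08464j
  i(V1)=-0.1162+0.8106j  i(V2)=-0.08663-0.001164j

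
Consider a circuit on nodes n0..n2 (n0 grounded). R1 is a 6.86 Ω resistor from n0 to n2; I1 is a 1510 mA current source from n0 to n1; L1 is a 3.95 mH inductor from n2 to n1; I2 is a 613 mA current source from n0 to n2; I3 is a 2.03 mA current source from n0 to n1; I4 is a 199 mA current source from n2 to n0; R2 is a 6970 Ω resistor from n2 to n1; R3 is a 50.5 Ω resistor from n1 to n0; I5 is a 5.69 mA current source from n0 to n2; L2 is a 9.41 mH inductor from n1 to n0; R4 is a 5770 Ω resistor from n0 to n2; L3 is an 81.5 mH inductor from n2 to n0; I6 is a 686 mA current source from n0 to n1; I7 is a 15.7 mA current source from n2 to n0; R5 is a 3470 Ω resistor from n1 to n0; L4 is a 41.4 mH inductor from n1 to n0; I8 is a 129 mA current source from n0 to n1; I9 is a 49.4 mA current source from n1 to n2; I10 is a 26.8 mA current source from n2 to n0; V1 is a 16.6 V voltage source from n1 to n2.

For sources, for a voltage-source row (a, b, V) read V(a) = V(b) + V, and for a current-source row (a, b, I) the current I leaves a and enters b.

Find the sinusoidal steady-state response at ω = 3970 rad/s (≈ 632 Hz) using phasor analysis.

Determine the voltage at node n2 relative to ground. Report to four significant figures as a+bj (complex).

Apply KCL at each of the 2 non-ground nodes and solve the resulting linear system.
Node n1: branches {I1, L1, I3, R2, R3, L2, I6, R5, L4, I8, I9, V1} → V_1 = 29.56+6.090j
Node n2: branches {R1, L1, I2, I4, R2, I5, R4, L3, I7, I9, I10, V1} → V_2 = 12.96+6.090j
Source currents: i(V1)=1.481+1.907j

12.96+6.090j V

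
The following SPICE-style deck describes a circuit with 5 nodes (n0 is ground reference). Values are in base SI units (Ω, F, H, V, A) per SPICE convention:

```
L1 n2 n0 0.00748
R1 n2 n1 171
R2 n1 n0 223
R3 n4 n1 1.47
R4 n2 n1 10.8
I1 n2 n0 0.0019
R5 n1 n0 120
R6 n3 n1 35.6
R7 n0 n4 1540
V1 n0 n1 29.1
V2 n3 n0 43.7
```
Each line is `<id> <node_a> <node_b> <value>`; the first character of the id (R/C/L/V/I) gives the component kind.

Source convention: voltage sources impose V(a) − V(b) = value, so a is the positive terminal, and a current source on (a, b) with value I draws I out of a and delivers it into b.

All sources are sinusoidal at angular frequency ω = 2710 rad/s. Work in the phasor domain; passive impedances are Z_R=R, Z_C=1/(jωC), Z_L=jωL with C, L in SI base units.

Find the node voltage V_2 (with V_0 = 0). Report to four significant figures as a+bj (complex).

MNA unknowns: 4 node voltages V₁..V_4 plus 2 source currents (V1, V2)
L1: Y=0.000-0.04933j on G[2,0]
R1: Y=0.005848+0.000j on G[2,1]
R2: Y=0.004484+0.000j on G[1,0]
R3: Y=0.6803+0.000j on G[4,1]
R4: Y=0.09259+0.000j on G[2,1]
I1: z[2]−=0.0019, z[0]+=0.0019
R5: Y=0.008333+0.000j on G[1,0]
R6: Y=0.02809+0.000j on G[3,1]
R7: Y=0.0006494+0.000j on G[0,4]
V1: row V0−V1=29.1, i_V1 at 0,1
V2: row V3−V0=43.7, i_V2 at 3,0
solve → V1=-29.10+0.000j, V2=-23.27-11.66j, V3=43.70+0.000j, V4=-29.07+0.000j
aux → i_V1=-3.010+1.148j, i_V2=-2.045+0.000j

-23.27-11.66j V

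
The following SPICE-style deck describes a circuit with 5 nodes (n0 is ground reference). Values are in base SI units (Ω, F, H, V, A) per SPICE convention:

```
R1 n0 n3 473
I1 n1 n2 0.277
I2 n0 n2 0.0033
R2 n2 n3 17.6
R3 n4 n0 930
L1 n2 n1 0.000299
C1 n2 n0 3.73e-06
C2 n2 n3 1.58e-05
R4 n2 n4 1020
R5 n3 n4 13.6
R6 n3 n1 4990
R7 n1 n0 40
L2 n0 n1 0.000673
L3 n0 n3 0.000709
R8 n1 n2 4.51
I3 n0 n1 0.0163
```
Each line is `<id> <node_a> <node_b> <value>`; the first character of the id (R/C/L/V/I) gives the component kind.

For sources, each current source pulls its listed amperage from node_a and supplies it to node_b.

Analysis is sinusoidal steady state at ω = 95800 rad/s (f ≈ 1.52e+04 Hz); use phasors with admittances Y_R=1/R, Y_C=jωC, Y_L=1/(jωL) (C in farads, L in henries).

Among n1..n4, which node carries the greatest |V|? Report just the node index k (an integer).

Apply KCL at each of the 4 non-ground nodes and solve the resulting linear system.
Node n1: branches {I1, L1, R6, R7, L2, R8, I3} → V_1 = -1.026-0.3393j
Node n2: branches {I1, I2, R2, L1, C1, C2, R4, R8} → V_2 = -0.02029-0.1476j
Node n3: branches {R1, R2, C2, R5, R6, L3} → V_3 = -0.02015-0.1490j
Node n4: branches {R3, R4, R5} → V_4 = -0.01986-0.1469j

1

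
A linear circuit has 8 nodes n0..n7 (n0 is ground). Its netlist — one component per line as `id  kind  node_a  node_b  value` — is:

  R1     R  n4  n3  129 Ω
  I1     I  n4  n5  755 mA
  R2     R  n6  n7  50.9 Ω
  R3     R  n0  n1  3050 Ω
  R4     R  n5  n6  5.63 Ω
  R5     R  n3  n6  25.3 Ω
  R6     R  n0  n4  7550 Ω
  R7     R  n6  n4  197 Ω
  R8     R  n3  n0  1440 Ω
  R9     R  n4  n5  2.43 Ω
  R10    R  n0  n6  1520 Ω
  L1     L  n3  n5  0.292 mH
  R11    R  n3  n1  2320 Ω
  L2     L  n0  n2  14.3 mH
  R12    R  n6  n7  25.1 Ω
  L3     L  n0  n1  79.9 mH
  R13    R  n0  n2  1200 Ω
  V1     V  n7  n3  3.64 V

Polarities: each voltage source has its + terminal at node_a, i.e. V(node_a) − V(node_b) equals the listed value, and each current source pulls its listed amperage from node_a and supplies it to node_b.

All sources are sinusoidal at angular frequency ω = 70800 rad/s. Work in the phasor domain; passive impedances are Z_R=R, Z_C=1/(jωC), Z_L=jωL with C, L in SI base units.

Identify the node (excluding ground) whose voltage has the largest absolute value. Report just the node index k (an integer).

7

Apply KCL at each of the 7 non-ground nodes and solve the resulting linear system.
Node n1: branches {R3, R11, L3} → V_1 = -0.2968-0.2703j
Node n2: branches {L2, R13} → V_2 = 0.000+0.000j
Node n3: branches {R1, R5, R8, L1, R11, V1} → V_3 = -0.6333-0.3542j
Node n4: branches {R1, I1, R6, R7, R9} → V_4 = -0.9318+0.6349j
Node n5: branches {I1, R4, R9, L1} → V_5 = 0.8722+0.6578j
Node n6: branches {R2, R4, R5, R7, R10, R12} → V_6 = 1.077+0.3010j
Node n7: branches {R2, R12, V1} → V_7 = 3.007-0.3542j
Source currents: i(V1)=-0.1148+0.03898j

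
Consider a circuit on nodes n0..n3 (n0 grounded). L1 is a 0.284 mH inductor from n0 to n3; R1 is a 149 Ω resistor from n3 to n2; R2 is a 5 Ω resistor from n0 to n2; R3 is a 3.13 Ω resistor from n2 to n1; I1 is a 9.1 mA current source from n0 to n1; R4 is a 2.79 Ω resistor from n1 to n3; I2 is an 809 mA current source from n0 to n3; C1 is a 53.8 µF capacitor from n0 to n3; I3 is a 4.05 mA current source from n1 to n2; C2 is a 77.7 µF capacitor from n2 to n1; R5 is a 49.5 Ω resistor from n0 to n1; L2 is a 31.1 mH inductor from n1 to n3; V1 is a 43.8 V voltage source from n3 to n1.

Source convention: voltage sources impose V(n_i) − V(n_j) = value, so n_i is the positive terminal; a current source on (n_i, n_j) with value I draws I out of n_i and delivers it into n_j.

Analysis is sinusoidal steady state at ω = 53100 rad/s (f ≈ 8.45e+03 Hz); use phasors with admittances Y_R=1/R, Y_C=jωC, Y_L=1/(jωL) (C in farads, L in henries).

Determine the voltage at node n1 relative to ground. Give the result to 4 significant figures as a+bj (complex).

MNA unknowns: 3 node voltages V₁..V_3 plus 1 source current (V1)
L1: Y=0.000-0.06631j on G[0,3]
R1: Y=0.006711+0.000j on G[3,2]
R2: Y=0.2000+0.000j on G[0,2]
R3: Y=0.3195+0.000j on G[2,1]
I1: z[0]−=0.0091, z[1]+=0.0091
R4: Y=0.3584+0.000j on G[1,3]
I2: z[0]−=0.809, z[3]+=0.809
C1: Y=0.000+2.857j on G[0,3]
I3: z[1]−=0.00405, z[2]+=0.00405
C2: Y=0.000+4.126j on G[2,1]
R5: Y=0.02020+0.000j on G[0,1]
L2: Y=0.000-0.0006055j on G[1,3]
V1: row V3−V1=43.8, i_V1 at 3,1
solve → V1=-43.36-3.682j, V2=-42.91-5.799j, V3=0.4423-3.682j
aux → i_V1=-25.46-1.222j

-43.36-3.682j V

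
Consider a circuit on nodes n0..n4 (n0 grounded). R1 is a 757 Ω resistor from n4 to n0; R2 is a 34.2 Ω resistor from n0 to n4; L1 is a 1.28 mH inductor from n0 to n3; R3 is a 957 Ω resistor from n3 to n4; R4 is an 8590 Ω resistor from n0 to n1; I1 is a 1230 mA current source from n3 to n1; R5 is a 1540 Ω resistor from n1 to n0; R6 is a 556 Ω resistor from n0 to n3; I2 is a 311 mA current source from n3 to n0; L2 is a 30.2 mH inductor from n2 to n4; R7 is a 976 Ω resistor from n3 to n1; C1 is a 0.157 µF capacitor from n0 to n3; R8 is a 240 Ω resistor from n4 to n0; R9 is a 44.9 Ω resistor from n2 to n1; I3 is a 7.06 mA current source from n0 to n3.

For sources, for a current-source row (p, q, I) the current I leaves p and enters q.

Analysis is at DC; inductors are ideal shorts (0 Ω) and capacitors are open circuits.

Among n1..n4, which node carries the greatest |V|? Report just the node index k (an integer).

1

Apply KCL at each of the 4 non-ground nodes and solve the resulting linear system.
Node n1: branches {R4, I1, R5, R7, R9} → V_1 = 79.27
Node n2: branches {L2, R9} → V_2 = 30.42
Node n3: branches {L1, R3, I1, R6, I2, R7, C1, I3} → V_3 = 0.000
Node n4: branches {R1, R2, R3, L2, R8} → V_4 = 30.42
Source currents: i(L1)=1.421, i(L2)=1.088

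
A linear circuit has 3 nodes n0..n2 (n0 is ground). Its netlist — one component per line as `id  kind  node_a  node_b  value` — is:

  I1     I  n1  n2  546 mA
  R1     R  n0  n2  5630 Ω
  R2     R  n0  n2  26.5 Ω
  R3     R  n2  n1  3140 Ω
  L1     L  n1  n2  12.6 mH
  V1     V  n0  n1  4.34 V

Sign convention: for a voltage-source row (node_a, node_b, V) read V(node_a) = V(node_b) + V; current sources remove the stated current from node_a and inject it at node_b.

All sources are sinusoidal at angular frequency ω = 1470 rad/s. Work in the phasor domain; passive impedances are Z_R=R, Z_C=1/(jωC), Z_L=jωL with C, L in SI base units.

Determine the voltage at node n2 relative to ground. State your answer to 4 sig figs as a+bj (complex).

MNA unknowns: 2 node voltages V₁..V_2 plus 1 source current (V1)
I1: z[1]−=0.546, z[2]+=0.546
R1: Y=0.0001776+0.000j on G[0,2]
R2: Y=0.03774+0.000j on G[0,2]
R3: Y=0.0003185+0.000j on G[2,1]
L1: Y=0.000-0.05399j on G[1,2]
V1: row V0−V1=4.34, i_V1 at 0,1
solve → V1=-4.340+0.000j, V2=1.867+8.765j
aux → i_V1=0.07078+0.3323j

1.867+8.765j V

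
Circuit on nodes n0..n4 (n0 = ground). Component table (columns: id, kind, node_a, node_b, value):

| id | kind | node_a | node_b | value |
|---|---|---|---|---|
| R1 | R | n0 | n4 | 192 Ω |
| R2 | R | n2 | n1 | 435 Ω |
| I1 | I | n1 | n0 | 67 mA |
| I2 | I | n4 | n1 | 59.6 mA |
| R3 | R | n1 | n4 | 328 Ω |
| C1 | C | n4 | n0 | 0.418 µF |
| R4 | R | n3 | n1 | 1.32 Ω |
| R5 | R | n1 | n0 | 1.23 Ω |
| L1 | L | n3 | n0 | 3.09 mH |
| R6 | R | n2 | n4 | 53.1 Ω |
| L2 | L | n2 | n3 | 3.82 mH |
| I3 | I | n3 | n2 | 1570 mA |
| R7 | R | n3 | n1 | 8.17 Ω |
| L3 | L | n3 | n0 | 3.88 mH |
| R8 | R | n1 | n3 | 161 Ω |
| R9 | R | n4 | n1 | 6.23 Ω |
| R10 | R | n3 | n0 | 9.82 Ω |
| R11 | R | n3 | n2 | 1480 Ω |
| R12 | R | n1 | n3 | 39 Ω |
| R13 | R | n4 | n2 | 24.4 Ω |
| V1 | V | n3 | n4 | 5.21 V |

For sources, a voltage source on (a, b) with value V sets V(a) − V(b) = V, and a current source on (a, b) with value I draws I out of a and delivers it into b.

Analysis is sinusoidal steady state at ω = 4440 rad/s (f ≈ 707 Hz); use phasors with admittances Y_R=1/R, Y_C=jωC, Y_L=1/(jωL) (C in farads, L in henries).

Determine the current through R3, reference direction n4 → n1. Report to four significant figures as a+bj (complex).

-0.01384+0.0001205j A

MNA unknowns: 4 node voltages V₁..V_4 plus 1 source current (V1)
R1: Y=0.005208+0.000j on G[0,4]
R2: Y=0.002299+0.000j on G[2,1]
I1: z[1]−=0.067, z[0]+=0.067
I2: z[4]−=0.0596, z[1]+=0.0596
R3: Y=0.003049+0.000j on G[1,4]
C1: Y=0.000+0.001856j on G[4,0]
R4: Y=0.7576+0.000j on G[3,1]
R5: Y=0.8130+0.000j on G[1,0]
L1: Y=0.000-0.07289j on G[3,0]
R6: Y=0.01883+0.000j on G[2,4]
L2: Y=0.000-0.05896j on G[2,3]
I3: z[3]−=1.57, z[2]+=1.57
R7: Y=0.1224+0.000j on G[3,1]
L3: Y=0.000-0.05805j on G[3,0]
R8: Y=0.006211+0.000j on G[1,3]
R9: Y=0.1605+0.000j on G[4,1]
R10: Y=0.1018+0.000j on G[3,0]
R11: Y=0.0006757+0.000j on G[3,2]
R12: Y=0.02564+0.000j on G[1,3]
R13: Y=0.04098+0.000j on G[4,2]
V1: row V3−V4=5.21, i_V1 at 3,4
solve → V1=-0.1382+0.08061j, V2=11.17+10.11j, V3=0.5324+0.1201j, V4=-4.678+0.1201j
aux → i_V1=-1.655-0.5990j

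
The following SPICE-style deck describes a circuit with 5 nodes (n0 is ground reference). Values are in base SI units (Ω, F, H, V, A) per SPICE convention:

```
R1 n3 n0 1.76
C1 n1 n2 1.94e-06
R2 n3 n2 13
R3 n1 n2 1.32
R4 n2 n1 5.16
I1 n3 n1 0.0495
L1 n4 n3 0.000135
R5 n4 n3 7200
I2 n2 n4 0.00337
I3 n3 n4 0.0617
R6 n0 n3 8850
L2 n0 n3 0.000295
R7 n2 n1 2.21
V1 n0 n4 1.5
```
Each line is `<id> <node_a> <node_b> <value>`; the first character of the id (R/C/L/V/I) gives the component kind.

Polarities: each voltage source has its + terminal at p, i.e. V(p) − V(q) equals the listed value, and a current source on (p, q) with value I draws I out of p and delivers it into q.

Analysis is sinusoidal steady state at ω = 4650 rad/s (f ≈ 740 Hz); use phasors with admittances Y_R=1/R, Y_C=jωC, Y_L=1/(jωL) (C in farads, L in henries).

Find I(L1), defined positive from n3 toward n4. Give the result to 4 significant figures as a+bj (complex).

Element admittances at ω=4650 rad/s:
  Y(R1) = 0.5682+0.000j S between n3,n0
  Y(C1) = 0.000+0.009021j S between n1,n2
  Y(R2) = 0.07692+0.000j S between n3,n2
  Y(R3) = 0.7576+0.000j S between n1,n2
  Y(R4) = 0.1938+0.000j S between n2,n1
  I1: injects 0.0495 A into n1 (from n3)
  Y(L1) = 0.000-1.593j S between n4,n3
  Y(R5) = 0.0001389+0.000j S between n4,n3
  I2: injects 0.00337 A into n4 (from n2)
  I3: injects 0.0617 A into n4 (from n3)
  Y(R6) = 0.0001130+0.000j S between n0,n3
  Y(L2) = 0.000-0.7290j S between n0,n3
  Y(R7) = 0.4525+0.000j S between n2,n1
  V1: constraint V(n0)−V(n4) = 1.5
Assemble and solve the 5×5 MNA system:
  V(n1)=-0.3424+0.2109j  V(n2)=-0.3777+0.2112j  V(n3)=-0.9774+0.2112j  V(n4)=-1.500+0.000j
  i(V1)=-0.4015+0.8325j

0.3364-0.8325j A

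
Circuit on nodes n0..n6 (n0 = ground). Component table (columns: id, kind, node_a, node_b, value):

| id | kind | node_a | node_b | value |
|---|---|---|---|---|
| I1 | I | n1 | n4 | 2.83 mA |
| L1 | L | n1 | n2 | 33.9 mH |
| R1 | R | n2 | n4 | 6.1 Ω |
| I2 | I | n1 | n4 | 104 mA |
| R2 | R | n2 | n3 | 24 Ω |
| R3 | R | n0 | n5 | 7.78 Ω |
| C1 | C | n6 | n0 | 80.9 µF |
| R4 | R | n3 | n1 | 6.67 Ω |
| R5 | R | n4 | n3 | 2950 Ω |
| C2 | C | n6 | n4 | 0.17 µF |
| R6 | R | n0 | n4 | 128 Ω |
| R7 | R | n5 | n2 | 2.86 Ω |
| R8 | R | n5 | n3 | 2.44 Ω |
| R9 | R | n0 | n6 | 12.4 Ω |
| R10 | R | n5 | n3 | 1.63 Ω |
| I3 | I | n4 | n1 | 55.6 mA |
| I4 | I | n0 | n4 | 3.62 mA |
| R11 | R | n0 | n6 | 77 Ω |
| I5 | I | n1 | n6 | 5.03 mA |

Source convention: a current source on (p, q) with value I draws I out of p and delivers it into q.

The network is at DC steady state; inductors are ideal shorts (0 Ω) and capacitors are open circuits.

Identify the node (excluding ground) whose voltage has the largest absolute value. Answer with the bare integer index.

Apply KCL at each of the 6 non-ground nodes and solve the resulting linear system.
Node n1: branches {I1, L1, I2, R4, I3, I5} → V_1 = -0.03557
Node n2: branches {L1, R1, R2, R7} → V_2 = -0.03557
Node n3: branches {R2, R4, R5, R8, R10} → V_3 = -0.02934
Node n4: branches {I1, R1, I2, R5, C2, R6, I3, I4} → V_4 = 0.2848
Node n5: branches {R3, R7, R8, R10} → V_5 = -0.02828
Node n6: branches {C1, C2, R9, R11, I5} → V_6 = 0.05372
Source currents: i(L1)=-0.05533

4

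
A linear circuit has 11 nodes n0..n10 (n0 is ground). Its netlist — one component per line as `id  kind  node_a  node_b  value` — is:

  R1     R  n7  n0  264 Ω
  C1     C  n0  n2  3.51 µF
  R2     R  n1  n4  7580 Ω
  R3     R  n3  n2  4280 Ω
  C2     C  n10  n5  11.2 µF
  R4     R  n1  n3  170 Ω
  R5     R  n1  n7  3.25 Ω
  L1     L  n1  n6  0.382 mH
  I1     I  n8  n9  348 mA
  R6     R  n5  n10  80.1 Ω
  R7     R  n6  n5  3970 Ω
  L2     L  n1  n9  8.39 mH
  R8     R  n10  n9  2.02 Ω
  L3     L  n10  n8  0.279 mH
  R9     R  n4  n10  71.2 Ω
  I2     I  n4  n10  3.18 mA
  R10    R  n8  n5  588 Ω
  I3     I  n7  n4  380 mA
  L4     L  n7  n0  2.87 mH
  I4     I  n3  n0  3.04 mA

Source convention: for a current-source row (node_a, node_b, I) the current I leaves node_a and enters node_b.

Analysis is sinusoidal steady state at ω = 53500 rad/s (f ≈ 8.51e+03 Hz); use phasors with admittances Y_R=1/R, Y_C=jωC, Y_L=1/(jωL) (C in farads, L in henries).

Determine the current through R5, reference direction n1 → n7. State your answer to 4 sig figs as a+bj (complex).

MNA unknowns: 10 node voltages V₁..V_10
R1: Y=0.003788+0.000j on G[7,0]
C1: Y=0.000+0.1878j on G[0,2]
R2: Y=0.0001319+0.000j on G[1,4]
R3: Y=0.0002336+0.000j on G[3,2]
C2: Y=0.000+0.5992j on G[10,5]
R4: Y=0.005882+0.000j on G[1,3]
R5: Y=0.3077+0.000j on G[1,7]
L1: Y=0.000-0.04893j on G[1,6]
I1: z[8]−=0.348, z[9]+=0.348
R6: Y=0.01248+0.000j on G[5,10]
R7: Y=0.0002519+0.000j on G[6,5]
L2: Y=0.000-0.002228j on G[1,9]
R8: Y=0.4950+0.000j on G[10,9]
L3: Y=0.000-0.06699j on G[10,8]
R9: Y=0.01404+0.000j on G[4,10]
I2: z[4]−=0.00318, z[10]+=0.00318
R10: Y=0.001701+0.000j on G[8,5]
I3: z[7]−=0.38, z[4]+=0.38
L4: Y=0.000-0.006513j on G[7,0]
I4: z[3]−=0.00304, z[0]+=0.00304
solve → V1=1.005-0.3558j, V2=-0.0004251-0.0005852j, V3=0.4699-0.3422j, V4=55.50+162.1j, V5=29.10+163.6j, V6=0.1622-0.2069j, V7=-0.2194-0.3561j, V8=29.05+158.4j, V9=29.14+163.7j, V10=29.18+163.6j

0.3769+7.983e-05j A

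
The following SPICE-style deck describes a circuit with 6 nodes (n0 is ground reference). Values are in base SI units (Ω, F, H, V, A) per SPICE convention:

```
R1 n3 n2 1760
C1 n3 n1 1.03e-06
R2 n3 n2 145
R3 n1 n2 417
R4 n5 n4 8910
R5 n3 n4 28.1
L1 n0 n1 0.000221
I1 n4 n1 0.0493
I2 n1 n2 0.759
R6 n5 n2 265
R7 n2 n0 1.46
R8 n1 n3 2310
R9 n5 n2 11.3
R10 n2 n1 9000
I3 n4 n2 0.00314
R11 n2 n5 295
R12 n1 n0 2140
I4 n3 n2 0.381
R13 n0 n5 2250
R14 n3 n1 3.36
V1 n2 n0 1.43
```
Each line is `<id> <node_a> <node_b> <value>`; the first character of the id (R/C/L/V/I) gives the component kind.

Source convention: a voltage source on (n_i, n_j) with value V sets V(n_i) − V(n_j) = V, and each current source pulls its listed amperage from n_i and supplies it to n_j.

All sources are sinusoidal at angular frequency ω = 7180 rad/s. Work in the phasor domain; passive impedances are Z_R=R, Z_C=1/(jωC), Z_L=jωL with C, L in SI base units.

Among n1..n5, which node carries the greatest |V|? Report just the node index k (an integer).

4

MNA unknowns: 5 node voltages V₁..V_5 plus 1 source current (V1)
R1: Y=0.0005682+0.000j on G[3,2]
C1: Y=0.000+0.007395j on G[3,1]
R2: Y=0.006897+0.000j on G[3,2]
R3: Y=0.002398+0.000j on G[1,2]
R4: Y=0.0001122+0.000j on G[5,4]
R5: Y=0.03559+0.000j on G[3,4]
L1: Y=0.000-0.6302j on G[0,1]
I1: z[4]−=0.0493, z[1]+=0.0493
I2: z[1]−=0.759, z[2]+=0.759
R6: Y=0.003774+0.000j on G[5,2]
R7: Y=0.6849+0.000j on G[2,0]
R8: Y=0.0004329+0.000j on G[1,3]
R9: Y=0.08850+0.000j on G[5,2]
R10: Y=0.0001111+0.000j on G[2,1]
I3: z[4]−=0.00314, z[2]+=0.00314
R11: Y=0.003390+0.000j on G[2,5]
R12: Y=0.0004673+0.000j on G[1,0]
I4: z[3]−=0.381, z[2]+=0.381
R13: Y=0.0004444+0.000j on G[0,5]
R14: Y=0.2976+0.000j on G[3,1]
V1: row V2−V0=1.43, i_V1 at 2,0
solve → V1=-0.02877-1.774j, V2=1.430+0.000j, V3=-1.408-1.696j, V4=-2.868-1.691j, V5=1.418-0.001973j
aux → i_V1=0.1377-0.01730j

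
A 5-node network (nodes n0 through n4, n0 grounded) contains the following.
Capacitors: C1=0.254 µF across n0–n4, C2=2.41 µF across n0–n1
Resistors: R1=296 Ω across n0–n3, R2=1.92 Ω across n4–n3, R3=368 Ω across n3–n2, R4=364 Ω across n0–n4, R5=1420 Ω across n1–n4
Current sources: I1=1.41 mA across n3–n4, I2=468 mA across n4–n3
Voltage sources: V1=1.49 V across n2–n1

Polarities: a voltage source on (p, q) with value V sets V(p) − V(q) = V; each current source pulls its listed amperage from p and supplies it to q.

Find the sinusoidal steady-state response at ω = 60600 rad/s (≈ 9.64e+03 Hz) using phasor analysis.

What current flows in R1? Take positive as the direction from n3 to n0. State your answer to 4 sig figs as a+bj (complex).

Apply KCL at each of the 4 non-ground nodes and solve the resulting linear system.
Node n1: branches {R5, C2, V1} → V_1 = 0.001268+0.01203j
Node n2: branches {R3, V1} → V_2 = 1.491+0.01203j
Node n3: branches {R1, I1, R2, R3, I2} → V_3 = 0.8552+0.06602j
Node n4: branches {C1, I1, R2, R4, R5, I2} → V_4 = -0.03843+0.06673j
Source currents: i(V1)=-0.001728+0.0001467j

0.002889+0.0002230j A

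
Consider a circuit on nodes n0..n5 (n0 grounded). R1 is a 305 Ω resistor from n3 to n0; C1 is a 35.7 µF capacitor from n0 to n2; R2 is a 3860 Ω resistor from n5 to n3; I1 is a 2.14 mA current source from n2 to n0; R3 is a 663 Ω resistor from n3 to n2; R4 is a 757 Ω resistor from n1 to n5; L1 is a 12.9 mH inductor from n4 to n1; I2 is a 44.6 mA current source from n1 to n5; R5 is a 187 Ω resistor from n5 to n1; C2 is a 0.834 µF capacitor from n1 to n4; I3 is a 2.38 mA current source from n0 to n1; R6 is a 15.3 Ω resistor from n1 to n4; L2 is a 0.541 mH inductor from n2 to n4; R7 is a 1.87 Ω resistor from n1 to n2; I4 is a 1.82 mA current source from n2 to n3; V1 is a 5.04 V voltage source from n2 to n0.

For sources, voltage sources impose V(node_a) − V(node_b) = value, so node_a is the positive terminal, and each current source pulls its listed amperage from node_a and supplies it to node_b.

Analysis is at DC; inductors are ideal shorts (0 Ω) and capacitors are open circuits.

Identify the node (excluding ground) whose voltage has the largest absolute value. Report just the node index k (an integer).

Element admittances at DC:
  Y(R1) = 0.003279 S between n3,n0
  Y(C1) = 0.000 S between n0,n2
  Y(R2) = 0.0002591 S between n5,n3
  I1: injects 0.00214 A into n0 (from n2)
  Y(R3) = 0.001508 S between n3,n2
  Y(R4) = 0.001321 S between n1,n5
  L1: short n4↔n1 (DC inductor)
  I2: injects 0.0446 A into n5 (from n1)
  Y(R5) = 0.005348 S between n5,n1
  Y(C2) = 0.000 S between n1,n4
  I3: injects 0.00238 A into n1 (from n0)
  Y(R6) = 0.06536 S between n1,n4
  L2: short n2↔n4 (DC inductor)
  Y(R7) = 0.5348 S between n1,n2
  I4: injects 0.00182 A into n3 (from n2)
  V1: constraint V(n2)−V(n0) = 5.04
Assemble and solve the 8×8 MNA system:
  V(n1)=5.040  V(n2)=5.040  V(n3)=2.451  V(n4)=5.040  V(n5)=11.38
  i(L1)=-6.661e-05  i(L2)=-6.661e-05  i(V1)=-0.007798

5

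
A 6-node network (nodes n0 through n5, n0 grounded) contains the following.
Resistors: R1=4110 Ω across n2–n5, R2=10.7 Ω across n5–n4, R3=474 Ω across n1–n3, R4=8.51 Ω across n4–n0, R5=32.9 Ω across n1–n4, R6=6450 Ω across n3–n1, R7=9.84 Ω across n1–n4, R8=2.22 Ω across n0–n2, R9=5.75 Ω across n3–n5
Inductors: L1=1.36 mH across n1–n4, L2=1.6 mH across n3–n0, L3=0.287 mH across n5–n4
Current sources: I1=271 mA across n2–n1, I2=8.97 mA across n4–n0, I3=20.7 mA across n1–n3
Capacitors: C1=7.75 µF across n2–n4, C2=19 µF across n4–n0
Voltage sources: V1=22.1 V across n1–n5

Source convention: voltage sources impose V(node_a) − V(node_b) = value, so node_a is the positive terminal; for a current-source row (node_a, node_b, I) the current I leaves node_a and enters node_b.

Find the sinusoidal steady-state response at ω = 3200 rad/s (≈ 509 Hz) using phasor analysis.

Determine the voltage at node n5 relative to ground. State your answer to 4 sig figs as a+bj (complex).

-0.8053-2.180j V

Element admittances at ω=3200 rad/s:
  Y(R1) = 0.0002433+0.000j S between n2,n5
  Y(L1) = 0.000-0.2298j S between n1,n4
  I1: injects 0.271 A into n1 (from n2)
  I2: injects 0.00897 A into n0 (from n4)
  Y(R2) = 0.09346+0.000j S between n5,n4
  Y(R3) = 0.002110+0.000j S between n1,n3
  Y(R4) = 0.1175+0.000j S between n4,n0
  Y(L2) = 0.000-0.1953j S between n3,n0
  Y(R5) = 0.03040+0.000j S between n1,n4
  Y(R6) = 0.0001550+0.000j S between n3,n1
  Y(R7) = 0.1016+0.000j S between n1,n4
  Y(R8) = 0.4505+0.000j S between n0,n2
  Y(C1) = 0.000+0.02480j S between n2,n4
  I3: injects 0.0207 A into n3 (from n1)
  Y(L3) = 0.000-1.089j S between n5,n4
  Y(C2) = 0.000+0.06080j S between n4,n0
  Y(R9) = 0.1739+0.000j S between n3,n5
  V1: constraint V(n1)−V(n5) = 22.1
Assemble and solve the 6×6 MNA system:
  V(n1)=21.29-2.180j  V(n2)=-0.5315+0.2136j  V(n3)=0.9032-1.179j  V(n4)=3.371-1.062j  V(n5)=-0.8053-2.180j
  i(V1)=-1.905+4.268j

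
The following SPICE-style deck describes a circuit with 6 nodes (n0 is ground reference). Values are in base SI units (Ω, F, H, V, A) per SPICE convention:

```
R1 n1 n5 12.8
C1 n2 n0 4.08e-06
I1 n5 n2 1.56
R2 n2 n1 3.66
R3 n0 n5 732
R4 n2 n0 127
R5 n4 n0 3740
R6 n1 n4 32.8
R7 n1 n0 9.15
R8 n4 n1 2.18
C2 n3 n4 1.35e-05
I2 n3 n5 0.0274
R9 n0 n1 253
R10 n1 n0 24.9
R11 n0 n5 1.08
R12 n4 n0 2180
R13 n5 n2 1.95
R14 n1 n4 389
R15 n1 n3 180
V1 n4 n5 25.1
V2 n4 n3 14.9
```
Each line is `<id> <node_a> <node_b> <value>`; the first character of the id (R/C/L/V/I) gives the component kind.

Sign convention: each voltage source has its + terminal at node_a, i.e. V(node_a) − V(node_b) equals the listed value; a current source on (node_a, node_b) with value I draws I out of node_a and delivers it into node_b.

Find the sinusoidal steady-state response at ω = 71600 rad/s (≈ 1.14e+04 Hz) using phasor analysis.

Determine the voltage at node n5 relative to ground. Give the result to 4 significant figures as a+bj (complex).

MNA unknowns: 5 node voltages V₁..V_5 plus 2 source currents (V1, V2)
R1: Y=0.07812+0.000j on G[1,5]
C1: Y=0.000+0.2921j on G[2,0]
I1: z[5]−=1.56, z[2]+=1.56
R2: Y=0.2732+0.000j on G[2,1]
R3: Y=0.001366+0.000j on G[0,5]
R4: Y=0.007874+0.000j on G[2,0]
R5: Y=0.0002674+0.000j on G[4,0]
R6: Y=0.03049+0.000j on G[1,4]
R7: Y=0.1093+0.000j on G[1,0]
R8: Y=0.4587+0.000j on G[4,1]
C2: Y=0.000+0.9666j on G[3,4]
I2: z[3]−=0.0274, z[5]+=0.0274
R9: Y=0.003953+0.000j on G[0,1]
R10: Y=0.04016+0.000j on G[1,0]
R11: Y=0.9259+0.000j on G[0,5]
R12: Y=0.0004587+0.000j on G[4,0]
R13: Y=0.5128+0.000j on G[5,2]
R14: Y=0.002571+0.000j on G[1,4]
R15: Y=0.005556+0.000j on G[1,3]
V1: row V4−V5=25.1, i_V1 at 4,5
V2: row V4−V3=14.9, i_V2 at 4,3
solve → V1=11.77-1.115j, V2=3.455-2.226j, V3=7.505-0.8844j, V4=22.40-0.8844j, V5=-2.695-0.8844j
aux → i_V1=-5.251-0.1140j, i_V2=0.003712-14.40j

-2.695-0.8844j V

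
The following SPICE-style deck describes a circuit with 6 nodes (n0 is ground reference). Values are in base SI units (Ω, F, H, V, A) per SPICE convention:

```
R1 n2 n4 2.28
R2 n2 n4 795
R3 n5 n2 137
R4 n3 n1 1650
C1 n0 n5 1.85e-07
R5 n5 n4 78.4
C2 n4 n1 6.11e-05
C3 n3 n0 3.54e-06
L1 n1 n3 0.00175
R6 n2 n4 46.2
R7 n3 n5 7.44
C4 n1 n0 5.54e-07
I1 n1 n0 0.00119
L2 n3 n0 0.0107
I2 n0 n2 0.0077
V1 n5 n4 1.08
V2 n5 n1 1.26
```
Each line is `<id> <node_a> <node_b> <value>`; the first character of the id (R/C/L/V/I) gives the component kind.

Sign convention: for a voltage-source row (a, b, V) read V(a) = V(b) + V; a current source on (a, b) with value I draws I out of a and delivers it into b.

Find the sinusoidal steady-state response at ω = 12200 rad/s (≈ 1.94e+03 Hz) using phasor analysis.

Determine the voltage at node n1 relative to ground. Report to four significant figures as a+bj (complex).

MNA unknowns: 5 node voltages V₁..V_5 plus 2 source currents (V1, V2)
R1: Y=0.4386+0.000j on G[2,4]
R2: Y=0.001258+0.000j on G[2,4]
R3: Y=0.007299+0.000j on G[5,2]
R4: Y=0.0006061+0.000j on G[3,1]
C1: Y=0.000+0.002257j on G[0,5]
R5: Y=0.01276+0.000j on G[5,4]
C2: Y=0.000+0.7454j on G[4,1]
C3: Y=0.000+0.04319j on G[3,0]
L1: Y=0.000-0.04684j on G[1,3]
R6: Y=0.02165+0.000j on G[2,4]
R7: Y=0.1344+0.000j on G[3,5]
C4: Y=0.000+0.006759j on G[1,0]
I1: z[1]−=0.00119, z[0]+=0.00119
L2: Y=0.000-0.007660j on G[3,0]
I2: z[0]−=0.0077, z[2]+=0.0077
V1: row V5−V4=1.08, i_V1 at 5,4
V2: row V5−V1=1.26, i_V2 at 5,1
solve → V1=-0.9530-0.4207j, V2=-0.7398-0.4207j, V3=0.1618-0.07649j, V4=-0.7730-0.4207j, V5=0.3070-0.4207j
aux → i_V1=-0.02912+0.1342j, i_V2=-0.01276-0.08861j

-0.9530-0.4207j V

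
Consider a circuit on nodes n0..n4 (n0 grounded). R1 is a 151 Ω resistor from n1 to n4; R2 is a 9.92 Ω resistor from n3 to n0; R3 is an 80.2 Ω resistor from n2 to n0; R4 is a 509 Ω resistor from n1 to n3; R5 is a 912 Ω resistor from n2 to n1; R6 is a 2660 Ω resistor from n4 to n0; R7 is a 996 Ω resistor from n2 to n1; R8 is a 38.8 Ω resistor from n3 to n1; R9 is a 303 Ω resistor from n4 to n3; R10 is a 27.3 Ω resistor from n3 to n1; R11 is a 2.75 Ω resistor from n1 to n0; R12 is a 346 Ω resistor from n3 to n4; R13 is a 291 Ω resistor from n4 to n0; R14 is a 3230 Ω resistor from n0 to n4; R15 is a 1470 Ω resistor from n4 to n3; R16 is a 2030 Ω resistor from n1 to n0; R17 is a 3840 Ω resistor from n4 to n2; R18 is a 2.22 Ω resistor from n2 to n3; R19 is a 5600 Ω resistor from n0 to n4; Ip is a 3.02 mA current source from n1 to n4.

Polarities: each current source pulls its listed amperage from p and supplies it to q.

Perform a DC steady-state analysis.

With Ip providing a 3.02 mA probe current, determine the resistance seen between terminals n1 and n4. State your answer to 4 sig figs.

R_eq = 56.81 Ω

Apply KCL at each of the 4 non-ground nodes and solve the resulting linear system.
Node n1: branches {R1, R4, R5, R7, R8, R10, R11, R16, Ip} → V_1 = -0.003581
Node n2: branches {R3, R5, R7, R17, R18} → V_2 = 0.005058
Node n3: branches {R2, R4, R8, R9, R10, R12, R15, R18} → V_3 = 0.005144
Node n4: branches {R1, R6, R9, R12, R13, R14, R15, R17, R19, Ip} → V_4 = 0.1680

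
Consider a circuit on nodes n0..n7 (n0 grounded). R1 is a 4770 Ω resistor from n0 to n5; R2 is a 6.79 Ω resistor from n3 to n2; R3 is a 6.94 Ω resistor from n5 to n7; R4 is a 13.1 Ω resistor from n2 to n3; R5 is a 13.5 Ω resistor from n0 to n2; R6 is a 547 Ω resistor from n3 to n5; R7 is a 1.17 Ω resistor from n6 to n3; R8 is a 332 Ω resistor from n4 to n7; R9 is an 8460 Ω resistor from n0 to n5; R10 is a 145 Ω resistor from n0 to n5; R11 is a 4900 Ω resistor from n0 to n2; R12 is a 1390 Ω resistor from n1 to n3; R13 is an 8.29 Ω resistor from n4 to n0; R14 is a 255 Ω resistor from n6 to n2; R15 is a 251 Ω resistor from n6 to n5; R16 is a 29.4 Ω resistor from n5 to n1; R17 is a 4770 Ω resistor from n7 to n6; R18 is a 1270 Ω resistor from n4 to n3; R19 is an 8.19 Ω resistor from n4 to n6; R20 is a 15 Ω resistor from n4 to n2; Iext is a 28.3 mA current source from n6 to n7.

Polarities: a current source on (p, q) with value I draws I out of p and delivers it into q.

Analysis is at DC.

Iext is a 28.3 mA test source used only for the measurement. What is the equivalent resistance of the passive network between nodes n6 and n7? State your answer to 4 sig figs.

R_eq = 65.83 Ω

Element admittances at DC:
  Y(R1) = 0.0002096 S between n0,n5
  Y(R2) = 0.1473 S between n3,n2
  Y(R3) = 0.1441 S between n5,n7
  Y(R4) = 0.07634 S between n2,n3
  Y(R5) = 0.07407 S between n0,n2
  Y(R6) = 0.001828 S between n3,n5
  Y(R7) = 0.8547 S between n6,n3
  Y(R8) = 0.003012 S between n4,n7
  Y(R9) = 0.0001182 S between n0,n5
  Y(R10) = 0.006897 S between n0,n5
  Y(R11) = 0.0002041 S between n0,n2
  Y(R12) = 0.0007194 S between n1,n3
  Y(R13) = 0.1206 S between n4,n0
  Y(R14) = 0.003922 S between n6,n2
  Y(R15) = 0.003984 S between n6,n5
  Y(R16) = 0.03401 S between n5,n1
  Y(R17) = 0.0002096 S between n7,n6
  Y(R18) = 0.0007874 S between n4,n3
  Y(R19) = 0.1221 S between n4,n6
  Y(R20) = 0.06667 S between n4,n2
  Iext: injects 0.0283 A into n7 (from n6)
Assemble and solve the 7×7 MNA system:
  V(n1)=1.548  V(n2)=-0.07636  V(n3)=-0.1094  V(n4)=-0.04781  V(n5)=1.583  V(n6)=-0.1231  V(n7)=1.740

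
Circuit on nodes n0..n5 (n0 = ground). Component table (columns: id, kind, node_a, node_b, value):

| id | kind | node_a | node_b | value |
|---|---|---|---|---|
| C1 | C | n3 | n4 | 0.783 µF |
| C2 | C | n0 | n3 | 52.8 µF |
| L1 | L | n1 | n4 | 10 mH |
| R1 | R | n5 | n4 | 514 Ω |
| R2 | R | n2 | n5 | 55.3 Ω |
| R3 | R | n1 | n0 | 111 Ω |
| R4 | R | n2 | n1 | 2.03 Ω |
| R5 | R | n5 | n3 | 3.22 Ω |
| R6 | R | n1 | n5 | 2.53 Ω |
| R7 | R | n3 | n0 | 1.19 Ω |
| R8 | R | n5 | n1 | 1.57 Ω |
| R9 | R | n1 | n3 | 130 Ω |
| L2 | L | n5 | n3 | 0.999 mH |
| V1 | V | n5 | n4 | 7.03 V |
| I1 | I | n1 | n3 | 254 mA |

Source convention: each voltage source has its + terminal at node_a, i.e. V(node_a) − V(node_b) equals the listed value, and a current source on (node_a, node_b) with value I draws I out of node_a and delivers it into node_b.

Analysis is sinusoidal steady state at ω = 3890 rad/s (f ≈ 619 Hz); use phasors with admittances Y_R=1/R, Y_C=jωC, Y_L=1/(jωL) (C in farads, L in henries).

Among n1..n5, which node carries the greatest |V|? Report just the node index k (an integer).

Apply KCL at each of the 5 non-ground nodes and solve the resulting linear system.
Node n1: branches {L1, R3, R4, R6, R8, R9, I1} → V_1 = -0.7308-0.1660j
Node n2: branches {R2, R4} → V_2 = -0.7225-0.1720j
Node n3: branches {C1, C2, R5, R7, R9, L2, I1} → V_3 = 0.007803-0.0001278j
Node n4: branches {C1, L1, R1, V1} → V_4 = -7.526-0.3351j
Node n5: branches {R1, R2, R5, R6, R8, L2, V1} → V_5 = -0.4964-0.3351j
Source currents: i(V1)=-0.01700+0.1517j

4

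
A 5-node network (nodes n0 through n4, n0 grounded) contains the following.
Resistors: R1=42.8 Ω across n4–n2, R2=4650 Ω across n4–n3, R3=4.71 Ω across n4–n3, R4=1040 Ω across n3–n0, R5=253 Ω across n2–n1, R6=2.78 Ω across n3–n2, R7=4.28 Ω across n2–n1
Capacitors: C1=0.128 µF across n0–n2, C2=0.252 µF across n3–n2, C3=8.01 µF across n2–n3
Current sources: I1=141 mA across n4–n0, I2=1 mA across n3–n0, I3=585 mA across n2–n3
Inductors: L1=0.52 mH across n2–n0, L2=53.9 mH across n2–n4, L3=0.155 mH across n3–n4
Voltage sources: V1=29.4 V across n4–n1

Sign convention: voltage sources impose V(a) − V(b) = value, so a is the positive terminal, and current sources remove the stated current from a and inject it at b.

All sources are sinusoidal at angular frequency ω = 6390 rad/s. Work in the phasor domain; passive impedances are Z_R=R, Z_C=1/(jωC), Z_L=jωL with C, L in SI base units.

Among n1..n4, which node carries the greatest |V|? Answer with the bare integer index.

1

Element admittances at ω=6390 rad/s:
  Y(R1) = 0.02336+0.000j S between n4,n2
  Y(C1) = 0.000+0.0008179j S between n0,n2
  Y(R2) = 0.0002151+0.000j S between n4,n3
  Y(R3) = 0.2123+0.000j S between n4,n3
  Y(R4) = 0.0009615+0.000j S between n3,n0
  Y(C2) = 0.000+0.001610j S between n3,n2
  Y(C3) = 0.000+0.05118j S between n2,n3
  I1: injects 0.141 A into n0 (from n4)
  Y(R5) = 0.003953+0.000j S between n2,n1
  Y(R6) = 0.3597+0.000j S between n3,n2
  Y(L1) = 0.000-0.3010j S between n2,n0
  Y(R7) = 0.2336+0.000j S between n2,n1
  Y(L2) = 0.000-0.002903j S between n2,n4
  I2: injects 0.001 A into n0 (from n3)
  Y(L3) = 0.000-1.010j S between n3,n4
  I3: injects 0.585 A into n3 (from n2)
  V1: constraint V(n4)−V(n1) = 29.4
Assemble and solve the 5×5 MNA system:
  V(n1)=-17.11+0.5554j  V(n2)=-0.009099-0.5094j  V(n3)=11.34-2.840j  V(n4)=12.29+0.5554j
  i(V1)=-4.063+0.2530j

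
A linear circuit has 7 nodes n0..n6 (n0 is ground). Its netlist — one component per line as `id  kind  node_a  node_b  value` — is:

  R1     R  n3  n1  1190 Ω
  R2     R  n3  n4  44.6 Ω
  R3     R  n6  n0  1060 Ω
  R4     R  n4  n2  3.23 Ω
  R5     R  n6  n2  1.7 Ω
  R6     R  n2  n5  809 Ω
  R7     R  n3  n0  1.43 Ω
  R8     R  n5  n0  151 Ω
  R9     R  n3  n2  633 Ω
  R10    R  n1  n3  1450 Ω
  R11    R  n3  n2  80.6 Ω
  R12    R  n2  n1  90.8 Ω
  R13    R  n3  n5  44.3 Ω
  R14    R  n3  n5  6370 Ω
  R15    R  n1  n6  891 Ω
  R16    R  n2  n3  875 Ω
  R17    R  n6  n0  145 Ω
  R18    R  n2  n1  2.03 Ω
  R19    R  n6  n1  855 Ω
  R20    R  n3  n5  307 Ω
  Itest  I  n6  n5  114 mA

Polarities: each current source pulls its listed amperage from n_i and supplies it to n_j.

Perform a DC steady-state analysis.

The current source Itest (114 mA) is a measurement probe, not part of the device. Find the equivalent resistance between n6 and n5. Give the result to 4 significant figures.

R_eq = 50.64 Ω

Apply KCL at each of the 6 non-ground nodes and solve the resulting linear system.
Node n1: branches {R1, R10, R12, R15, R18, R19} → V_1 = -2.327
Node n2: branches {R4, R5, R6, R9, R11, R12, R16, R18} → V_2 = -2.333
Node n3: branches {R1, R2, R7, R9, R10, R11, R13, R14, R16, R20} → V_3 = -0.003119
Node n4: branches {R2, R4} → V_4 = -2.176
Node n5: branches {R6, R8, R13, R14, R20, Itest} → V_5 = 3.281
Node n6: branches {R3, R5, R15, R17, R19, Itest} → V_6 = -2.493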